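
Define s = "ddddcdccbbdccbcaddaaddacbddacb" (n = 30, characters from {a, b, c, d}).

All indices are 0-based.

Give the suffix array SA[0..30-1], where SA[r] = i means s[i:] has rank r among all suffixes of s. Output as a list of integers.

[18, 27, 22, 15, 19, 29, 8, 13, 9, 24, 14, 28, 7, 12, 23, 6, 11, 4, 17, 26, 21, 5, 10, 3, 16, 25, 20, 2, 1, 0]

rank | idx | suffix
   0 |  18 | aaddacbddacb
   1 |  27 | acb
   2 |  22 | acbddacb
   3 |  15 | addaaddacbddacb
   4 |  19 | addacbddacb
   5 |  29 | b
   6 |   8 | bbdccbcaddaaddacbddacb
   7 |  13 | bcaddaaddacbddacb
   8 |   9 | bdccbcaddaaddacbddacb
   9 |  24 | bddacb
  10 |  14 | caddaaddacbddacb
  11 |  28 | cb
  12 |   7 | cbbdccbcaddaaddacbddacb
  13 |  12 | cbcaddaaddacbddacb
  14 |  23 | cbddacb
  15 |   6 | ccbbdccbcaddaaddacbddacb
  16 |  11 | ccbcaddaaddacbddacb
  17 |   4 | cdccbbdccbcaddaaddacbddacb
  18 |  17 | daaddacbddacb
  19 |  26 | dacb
  20 |  21 | dacbddacb
  21 |   5 | dccbbdccbcaddaaddacbddacb
  22 |  10 | dccbcaddaaddacbddacb
  23 |   3 | dcdccbbdccbcaddaaddacbddacb
  24 |  16 | ddaaddacbddacb
  25 |  25 | ddacb
  26 |  20 | ddacbddacb
  27 |   2 | ddcdccbbdccbcaddaaddacbddacb
  28 |   1 | dddcdccbbdccbcaddaaddacbddacb
  29 |   0 | ddddcdccbbdccbcaddaaddacbddacb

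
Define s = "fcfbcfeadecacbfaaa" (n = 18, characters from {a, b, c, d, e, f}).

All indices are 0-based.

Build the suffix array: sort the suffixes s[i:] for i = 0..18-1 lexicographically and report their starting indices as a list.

rank | idx | suffix
   0 |  17 | a
   1 |  16 | aa
   2 |  15 | aaa
   3 |  11 | acbfaaa
   4 |   7 | adecacbfaaa
   5 |   3 | bcfeadecacbfaaa
   6 |  13 | bfaaa
   7 |  10 | cacbfaaa
   8 |  12 | cbfaaa
   9 |   1 | cfbcfeadecacbfaaa
  10 |   4 | cfeadecacbfaaa
  11 |   8 | decacbfaaa
  12 |   6 | eadecacbfaaa
  13 |   9 | ecacbfaaa
  14 |  14 | faaa
  15 |   2 | fbcfeadecacbfaaa
  16 |   0 | fcfbcfeadecacbfaaa
  17 |   5 | feadecacbfaaa

[17, 16, 15, 11, 7, 3, 13, 10, 12, 1, 4, 8, 6, 9, 14, 2, 0, 5]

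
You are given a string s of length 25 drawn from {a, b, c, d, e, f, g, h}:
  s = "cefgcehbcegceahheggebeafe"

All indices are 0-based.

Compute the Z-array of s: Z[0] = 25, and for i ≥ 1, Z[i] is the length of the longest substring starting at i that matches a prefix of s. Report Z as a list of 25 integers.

Z[0]=25
i=1: i≥r, start 0; Z[1]=0
i=2: i≥r, start 0; Z[2]=0
i=3: i≥r, start 0; Z[3]=0
i=4: i≥r, start 0; Z[4]=2 extend→box=[4,6)
i=5: min(r-i=1, Z[1]=0)=0; Z[5]=0
i=6: i≥r, start 0; Z[6]=0
i=7: i≥r, start 0; Z[7]=0
i=8: i≥r, start 0; Z[8]=2 extend→box=[8,10)
i=9: min(r-i=1, Z[1]=0)=0; Z[9]=0
i=10: i≥r, start 0; Z[10]=0
i=11: i≥r, start 0; Z[11]=2 extend→box=[11,13)
i=12: min(r-i=1, Z[1]=0)=0; Z[12]=0
i=13: i≥r, start 0; Z[13]=0
i=14: i≥r, start 0; Z[14]=0
i=15: i≥r, start 0; Z[15]=0
i=16: i≥r, start 0; Z[16]=0
i=17: i≥r, start 0; Z[17]=0
i=18: i≥r, start 0; Z[18]=0
i=19: i≥r, start 0; Z[19]=0
i=20: i≥r, start 0; Z[20]=0
i=21: i≥r, start 0; Z[21]=0
i=22: i≥r, start 0; Z[22]=0
i=23: i≥r, start 0; Z[23]=0
i=24: i≥r, start 0; Z[24]=0

[25, 0, 0, 0, 2, 0, 0, 0, 2, 0, 0, 2, 0, 0, 0, 0, 0, 0, 0, 0, 0, 0, 0, 0, 0]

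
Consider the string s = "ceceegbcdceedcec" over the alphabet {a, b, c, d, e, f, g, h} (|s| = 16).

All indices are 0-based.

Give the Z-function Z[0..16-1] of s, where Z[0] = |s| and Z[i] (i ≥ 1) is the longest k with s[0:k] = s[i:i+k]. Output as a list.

[16, 0, 2, 0, 0, 0, 0, 1, 0, 2, 0, 0, 0, 3, 0, 1]

Z[0]=16
i=1: fresh scan; Z[1]=0
i=2: fresh scan; Z[2]=2 extend→box=[2,4)
i=3: min(r-i=1, Z[1]=0)=0; Z[3]=0
i=4: fresh scan; Z[4]=0
i=5: fresh scan; Z[5]=0
i=6: fresh scan; Z[6]=0
i=7: fresh scan; Z[7]=1 extend→box=[7,8)
i=8: fresh scan; Z[8]=0
i=9: fresh scan; Z[9]=2 extend→box=[9,11)
i=10: min(r-i=1, Z[1]=0)=0; Z[10]=0
i=11: fresh scan; Z[11]=0
i=12: fresh scan; Z[12]=0
i=13: fresh scan; Z[13]=3 extend→box=[13,16)
i=14: min(r-i=2, Z[1]=0)=0; Z[14]=0
i=15: min(r-i=1, Z[2]=2)=1; Z[15]=1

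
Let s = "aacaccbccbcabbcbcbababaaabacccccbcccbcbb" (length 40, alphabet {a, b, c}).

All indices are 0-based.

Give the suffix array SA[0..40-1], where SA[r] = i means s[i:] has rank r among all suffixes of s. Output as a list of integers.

[22, 23, 0, 20, 18, 24, 11, 1, 3, 26, 39, 21, 19, 17, 25, 38, 12, 9, 15, 36, 13, 6, 32, 10, 2, 16, 37, 8, 14, 35, 5, 31, 7, 34, 4, 30, 33, 29, 28, 27]

rank | idx | suffix
   0 |  22 | aaabacccccbcccbcbb
   1 |  23 | aabacccccbcccbcbb
   2 |   0 | aacaccbccbcabbcbcbababaaabacccccbcccbcbb
   3 |  20 | abaaabacccccbcccbcbb
   4 |  18 | ababaaabacccccbcccbcbb
   5 |  24 | abacccccbcccbcbb
   6 |  11 | abbcbcbababaaabacccccbcccbcbb
   7 |   1 | acaccbccbcabbcbcbababaaabacccccbcccbcbb
   8 |   3 | accbccbcabbcbcbababaaabacccccbcccbcbb
   9 |  26 | acccccbcccbcbb
  10 |  39 | b
  11 |  21 | baaabacccccbcccbcbb
  12 |  19 | babaaabacccccbcccbcbb
  13 |  17 | bababaaabacccccbcccbcbb
  14 |  25 | bacccccbcccbcbb
  15 |  38 | bb
  16 |  12 | bbcbcbababaaabacccccbcccbcbb
  17 |   9 | bcabbcbcbababaaabacccccbcccbcbb
  18 |  15 | bcbababaaabacccccbcccbcbb
  19 |  36 | bcbb
  20 |  13 | bcbcbababaaabacccccbcccbcbb
  21 |   6 | bccbcabbcbcbababaaabacccccbcccbcbb
  22 |  32 | bcccbcbb
  23 |  10 | cabbcbcbababaaabacccccbcccbcbb
  24 |   2 | caccbccbcabbcbcbababaaabacccccbcccbcbb
  25 |  16 | cbababaaabacccccbcccbcbb
  26 |  37 | cbb
  27 |   8 | cbcabbcbcbababaaabacccccbcccbcbb
  28 |  14 | cbcbababaaabacccccbcccbcbb
  29 |  35 | cbcbb
  30 |   5 | cbccbcabbcbcbababaaabacccccbcccbcbb
  31 |  31 | cbcccbcbb
  32 |   7 | ccbcabbcbcbababaaabacccccbcccbcbb
  33 |  34 | ccbcbb
  34 |   4 | ccbccbcabbcbcbababaaabacccccbcccbcbb
  35 |  30 | ccbcccbcbb
  36 |  33 | cccbcbb
  37 |  29 | cccbcccbcbb
  38 |  28 | ccccbcccbcbb
  39 |  27 | cccccbcccbcbb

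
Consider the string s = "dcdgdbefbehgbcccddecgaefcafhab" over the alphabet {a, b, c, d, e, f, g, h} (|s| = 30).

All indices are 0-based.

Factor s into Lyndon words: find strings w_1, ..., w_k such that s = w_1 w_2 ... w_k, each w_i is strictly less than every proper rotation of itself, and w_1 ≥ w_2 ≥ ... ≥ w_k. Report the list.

emit factor 1: 'd' (i=0, period=1)
emit factor 2: 'cdgd' (i=1, period=4)
emit factor 3: 'befbehg' (i=5, period=7)
emit factor 4: 'bcccddecg' (i=12, period=9)
emit factor 5: 'aefcafh' (i=21, period=7)
emit factor 6: 'ab' (i=28, period=2)

["d", "cdgd", "befbehg", "bcccddecg", "aefcafh", "ab"]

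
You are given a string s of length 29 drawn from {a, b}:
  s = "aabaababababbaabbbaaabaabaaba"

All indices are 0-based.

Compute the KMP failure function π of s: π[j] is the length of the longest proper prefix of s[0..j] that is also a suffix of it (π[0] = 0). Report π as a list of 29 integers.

[0, 1, 0, 1, 2, 3, 4, 0, 1, 0, 1, 0, 0, 1, 2, 3, 0, 0, 1, 2, 2, 3, 4, 5, 6, 7, 5, 6, 7]

π[0] = 0
j=1 s[j]='a': π[1]=1 (border 'a')
j=2 s[j]='b': k: 1→0; π[2]=0 (border '')
j=3 s[j]='a': π[3]=1 (border 'a')
j=4 s[j]='a': π[4]=2 (border 'aa')
j=5 s[j]='b': π[5]=3 (border 'aab')
j=6 s[j]='a': π[6]=4 (border 'aaba')
j=7 s[j]='b': k: 4→1→0; π[7]=0 (border '')
j=8 s[j]='a': π[8]=1 (border 'a')
j=9 s[j]='b': k: 1→0; π[9]=0 (border '')
j=10 s[j]='a': π[10]=1 (border 'a')
j=11 s[j]='b': k: 1→0; π[11]=0 (border '')
j=12 s[j]='b': π[12]=0 (border '')
j=13 s[j]='a': π[13]=1 (border 'a')
j=14 s[j]='a': π[14]=2 (border 'aa')
j=15 s[j]='b': π[15]=3 (border 'aab')
j=16 s[j]='b': k: 3→0; π[16]=0 (border '')
j=17 s[j]='b': π[17]=0 (border '')
j=18 s[j]='a': π[18]=1 (border 'a')
j=19 s[j]='a': π[19]=2 (border 'aa')
j=20 s[j]='a': k: 2→1; π[20]=2 (border 'aa')
j=21 s[j]='b': π[21]=3 (border 'aab')
j=22 s[j]='a': π[22]=4 (border 'aaba')
j=23 s[j]='a': π[23]=5 (border 'aabaa')
j=24 s[j]='b': π[24]=6 (border 'aabaab')
j=25 s[j]='a': π[25]=7 (border 'aabaaba')
j=26 s[j]='a': k: 7→4; π[26]=5 (border 'aabaa')
j=27 s[j]='b': π[27]=6 (border 'aabaab')
j=28 s[j]='a': π[28]=7 (border 'aabaaba')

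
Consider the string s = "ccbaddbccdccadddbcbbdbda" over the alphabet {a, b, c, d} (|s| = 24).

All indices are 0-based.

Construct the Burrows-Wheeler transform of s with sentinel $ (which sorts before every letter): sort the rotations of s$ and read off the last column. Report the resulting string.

adbcccdddbccbd$bcbddbcdaa

rank  rotation                   last
    0  $ccbaddbccdccadddbcbbdbda  a
    1  a$ccbaddbccdccadddbcbbdbd  d
    2  addbccdccadddbcbbdbda$ccb  b
    3  adddbcbbdbda$ccbaddbccdcc  c
    4  baddbccdccadddbcbbdbda$cc  c
    5  bbdbda$ccbaddbccdccadddbc  c
    6  bcbbdbda$ccbaddbccdccaddd  d
    7  bccdccadddbcbbdbda$ccbadd  d
    8  bda$ccbaddbccdccadddbcbbd  d
    9  bdbda$ccbaddbccdccadddbcb  b
   10  cadddbcbbdbda$ccbaddbccdc  c
   11  cbaddbccdccadddbcbbdbda$c  c
   12  cbbdbda$ccbaddbccdccadddb  b
   13  ccadddbcbbdbda$ccbaddbccd  d
   14  ccbaddbccdccadddbcbbdbda$  $
   15  ccdccadddbcbbdbda$ccbaddb  b
   16  cdccadddbcbbdbda$ccbaddbc  c
   17  da$ccbaddbccdccadddbcbbdb  b
   18  dbcbbdbda$ccbaddbccdccadd  d
   19  dbccdccadddbcbbdbda$ccbad  d
   20  dbda$ccbaddbccdccadddbcbb  b
   21  dccadddbcbbdbda$ccbaddbcc  c
   22  ddbcbbdbda$ccbaddbccdccad  d
   23  ddbccdccadddbcbbdbda$ccba  a
   24  dddbcbbdbda$ccbaddbccdcca  a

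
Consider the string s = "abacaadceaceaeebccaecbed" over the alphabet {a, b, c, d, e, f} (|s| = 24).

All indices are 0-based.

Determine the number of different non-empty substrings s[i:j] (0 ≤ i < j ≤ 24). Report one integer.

sorted suffixes:
  #0 SA[0]=4  'aadceaceaeebccaecbed'
  #1 SA[1]=0  'abacaadceaceaeebccaecbed'
  #2 SA[2]=2  'acaadceaceaeebccaecbed'
  #3 SA[3]=9  'aceaeebccaecbed'
  #4 SA[4]=5  'adceaceaeebccaecbed'
  #5 SA[5]=18  'aecbed'
  #6 SA[6]=12  'aeebccaecbed'
  #7 SA[7]=1  'bacaadceaceaeebccaecbed'
  #8 SA[8]=15  'bccaecbed'
  #9 SA[9]=21  'bed'
  #10 SA[10]=3  'caadceaceaeebccaecbed'
  #11 SA[11]=17  'caecbed'
  #12 SA[12]=20  'cbed'
  #13 SA[13]=16  'ccaecbed'
  #14 SA[14]=7  'ceaceaeebccaecbed'
  #15 SA[15]=10  'ceaeebccaecbed'
  #16 SA[16]=23  'd'
  #17 SA[17]=6  'dceaceaeebccaecbed'
  #18 SA[18]=8  'eaceaeebccaecbed'
  #19 SA[19]=11  'eaeebccaecbed'
  #20 SA[20]=14  'ebccaecbed'
  #21 SA[21]=19  'ecbed'
  #22 SA[22]=22  'ed'
  #23 SA[23]=13  'eebccaecbed'

SA = [4, 0, 2, 9, 5, 18, 12, 1, 15, 21, 3, 17, 20, 16, 7, 10, 23, 6, 8, 11, 14, 19, 22, 13]
[i] adj suffixes → lcp
  [1] 4/0 → 1 ('a')
  [2] 0/2 → 1 ('a')
  [3] 2/9 → 2 ('ac')
  [4] 9/5 → 1 ('a')
  [5] 5/18 → 1 ('a')
  [6] 18/12 → 2 ('ae')
  [7] 12/1 → 0 ('')
  [8] 1/15 → 1 ('b')
  [9] 15/21 → 1 ('b')
  [10] 21/3 → 0 ('')
  [11] 3/17 → 2 ('ca')
  [12] 17/20 → 1 ('c')
  [13] 20/16 → 1 ('c')
  [14] 16/7 → 1 ('c')
  [15] 7/10 → 3 ('cea')
  [16] 10/23 → 0 ('')
  [17] 23/6 → 1 ('d')
  [18] 6/8 → 0 ('')
  [19] 8/11 → 2 ('ea')
  [20] 11/14 → 1 ('e')
  [21] 14/19 → 1 ('e')
  [22] 19/22 → 1 ('e')
  [23] 22/13 → 1 ('e')

n(n+1)/2 = 24·25/2 = 300
Σ LCP = 0 + 1 + 1 + 2 + 1 + 1 + 2 + 0 + 1 + 1 + 0 + 2 + 1 + 1 + 1 + 3 + 0 + 1 + 0 + 2 + 1 + 1 + 1 + 1 = 25
distinct = 300 − 25 = 275

275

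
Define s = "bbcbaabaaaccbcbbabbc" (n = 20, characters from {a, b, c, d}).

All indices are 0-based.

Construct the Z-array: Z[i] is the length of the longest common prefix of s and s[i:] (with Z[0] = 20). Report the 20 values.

Z[0]=20
i=1: i≥r, start 0; Z[1]=1 scan→box=[1,2)
i=2: i≥r, start 0; Z[2]=0
i=3: i≥r, start 0; Z[3]=1 scan→box=[3,4)
i=4: i≥r, start 0; Z[4]=0
i=5: i≥r, start 0; Z[5]=0
i=6: i≥r, start 0; Z[6]=1 scan→box=[6,7)
i=7: i≥r, start 0; Z[7]=0
i=8: i≥r, start 0; Z[8]=0
i=9: i≥r, start 0; Z[9]=0
i=10: i≥r, start 0; Z[10]=0
i=11: i≥r, start 0; Z[11]=0
i=12: i≥r, start 0; Z[12]=1 scan→box=[12,13)
i=13: i≥r, start 0; Z[13]=0
i=14: i≥r, start 0; Z[14]=2 scan→box=[14,16)
i=15: min(r-i=1, Z[1]=1)=1; Z[15]=1
i=16: i≥r, start 0; Z[16]=0
i=17: i≥r, start 0; Z[17]=3 scan→box=[17,20)
i=18: min(r-i=2, Z[1]=1)=1; Z[18]=1
i=19: min(r-i=1, Z[2]=0)=0; Z[19]=0

[20, 1, 0, 1, 0, 0, 1, 0, 0, 0, 0, 0, 1, 0, 2, 1, 0, 3, 1, 0]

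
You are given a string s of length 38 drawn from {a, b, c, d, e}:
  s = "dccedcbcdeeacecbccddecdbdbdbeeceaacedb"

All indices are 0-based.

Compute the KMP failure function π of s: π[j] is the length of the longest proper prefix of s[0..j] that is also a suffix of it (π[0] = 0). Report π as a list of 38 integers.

[0, 0, 0, 0, 1, 2, 0, 0, 1, 0, 0, 0, 0, 0, 0, 0, 0, 0, 1, 1, 0, 0, 1, 0, 1, 0, 1, 0, 0, 0, 0, 0, 0, 0, 0, 0, 1, 0]

π[0] = 0
j=1 s[j]='c': π[1]=0 (border '')
j=2 s[j]='c': π[2]=0 (border '')
j=3 s[j]='e': π[3]=0 (border '')
j=4 s[j]='d': π[4]=1 (border 'd')
j=5 s[j]='c': π[5]=2 (border 'dc')
j=6 s[j]='b': k: 2→0; π[6]=0 (border '')
j=7 s[j]='c': π[7]=0 (border '')
j=8 s[j]='d': π[8]=1 (border 'd')
j=9 s[j]='e': k: 1→0; π[9]=0 (border '')
j=10 s[j]='e': π[10]=0 (border '')
j=11 s[j]='a': π[11]=0 (border '')
j=12 s[j]='c': π[12]=0 (border '')
j=13 s[j]='e': π[13]=0 (border '')
j=14 s[j]='c': π[14]=0 (border '')
j=15 s[j]='b': π[15]=0 (border '')
j=16 s[j]='c': π[16]=0 (border '')
j=17 s[j]='c': π[17]=0 (border '')
j=18 s[j]='d': π[18]=1 (border 'd')
j=19 s[j]='d': k: 1→0; π[19]=1 (border 'd')
j=20 s[j]='e': k: 1→0; π[20]=0 (border '')
j=21 s[j]='c': π[21]=0 (border '')
j=22 s[j]='d': π[22]=1 (border 'd')
j=23 s[j]='b': k: 1→0; π[23]=0 (border '')
j=24 s[j]='d': π[24]=1 (border 'd')
j=25 s[j]='b': k: 1→0; π[25]=0 (border '')
j=26 s[j]='d': π[26]=1 (border 'd')
j=27 s[j]='b': k: 1→0; π[27]=0 (border '')
j=28 s[j]='e': π[28]=0 (border '')
j=29 s[j]='e': π[29]=0 (border '')
j=30 s[j]='c': π[30]=0 (border '')
j=31 s[j]='e': π[31]=0 (border '')
j=32 s[j]='a': π[32]=0 (border '')
j=33 s[j]='a': π[33]=0 (border '')
j=34 s[j]='c': π[34]=0 (border '')
j=35 s[j]='e': π[35]=0 (border '')
j=36 s[j]='d': π[36]=1 (border 'd')
j=37 s[j]='b': k: 1→0; π[37]=0 (border '')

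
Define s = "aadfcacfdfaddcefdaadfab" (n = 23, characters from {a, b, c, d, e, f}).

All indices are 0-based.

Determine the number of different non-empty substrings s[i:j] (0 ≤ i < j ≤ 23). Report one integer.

248

rank→(start, suffix):
  0 → (17, 'aadfab')
  1 → (0, 'aadfcacfdfaddcefdaadfab')
  2 → (21, 'ab')
  3 → (5, 'acfdfaddcefdaadfab')
  4 → (10, 'addcefdaadfab')
  5 → (18, 'adfab')
  6 → (1, 'adfcacfdfaddcefdaadfab')
  7 → (22, 'b')
  8 → (4, 'cacfdfaddcefdaadfab')
  9 → (13, 'cefdaadfab')
  10 → (6, 'cfdfaddcefdaadfab')
  11 → (16, 'daadfab')
  12 → (12, 'dcefdaadfab')
  13 → (11, 'ddcefdaadfab')
  14 → (19, 'dfab')
  15 → (8, 'dfaddcefdaadfab')
  16 → (2, 'dfcacfdfaddcefdaadfab')
  17 → (14, 'efdaadfab')
  18 → (20, 'fab')
  19 → (9, 'faddcefdaadfab')
  20 → (3, 'fcacfdfaddcefdaadfab')
  21 → (15, 'fdaadfab')
  22 → (7, 'fdfaddcefdaadfab')

SA = [17, 0, 21, 5, 10, 18, 1, 22, 4, 13, 6, 16, 12, 11, 19, 8, 2, 14, 20, 9, 3, 15, 7]
[i] adj suffixes → lcp
  [1] 17/0 → 4 ('aadf')
  [2] 0/21 → 1 ('a')
  [3] 21/5 → 1 ('a')
  [4] 5/10 → 1 ('a')
  [5] 10/18 → 2 ('ad')
  [6] 18/1 → 3 ('adf')
  [7] 1/22 → 0 ('')
  [8] 22/4 → 0 ('')
  [9] 4/13 → 1 ('c')
  [10] 13/6 → 1 ('c')
  [11] 6/16 → 0 ('')
  [12] 16/12 → 1 ('d')
  [13] 12/11 → 1 ('d')
  [14] 11/19 → 1 ('d')
  [15] 19/8 → 3 ('dfa')
  [16] 8/2 → 2 ('df')
  [17] 2/14 → 0 ('')
  [18] 14/20 → 0 ('')
  [19] 20/9 → 2 ('fa')
  [20] 9/3 → 1 ('f')
  [21] 3/15 → 1 ('f')
  [22] 15/7 → 2 ('fd')

n(n+1)/2 = 23·24/2 = 276
Σ LCP = 0 + 4 + 1 + 1 + 1 + 2 + 3 + 0 + 0 + 1 + 1 + 0 + 1 + 1 + 1 + 3 + 2 + 0 + 0 + 2 + 1 + 1 + 2 = 28
distinct = 276 − 28 = 248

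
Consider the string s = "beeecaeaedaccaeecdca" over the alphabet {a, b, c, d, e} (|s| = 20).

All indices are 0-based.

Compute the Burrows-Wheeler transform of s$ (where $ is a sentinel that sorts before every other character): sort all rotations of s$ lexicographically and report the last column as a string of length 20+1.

acdcec$decaeecaeeaeab

rank  rotation               last
    0  $beeecaeaedaccaeecdca  a
    1  a$beeecaeaedaccaeecdc  c
    2  accaeecdca$beeecaeaed  d
    3  aeaedaccaeecdca$beeec  c
    4  aedaccaeecdca$beeecae  e
    5  aeecdca$beeecaeaedacc  c
    6  beeecaeaedaccaeecdca$  $
    7  ca$beeecaeaedaccaeecd  d
    8  caeaedaccaeecdca$beee  e
    9  caeecdca$beeecaeaedac  c
   10  ccaeecdca$beeecaeaeda  a
   11  cdca$beeecaeaedaccaee  e
   12  daccaeecdca$beeecaeae  e
   13  dca$beeecaeaedaccaeec  c
   14  eaedaccaeecdca$beeeca  a
   15  ecaeaedaccaeecdca$bee  e
   16  ecdca$beeecaeaedaccae  e
   17  edaccaeecdca$beeecaea  a
   18  eecaeaedaccaeecdca$be  e
   19  eecdca$beeecaeaedacca  a
   20  eeecaeaedaccaeecdca$b  b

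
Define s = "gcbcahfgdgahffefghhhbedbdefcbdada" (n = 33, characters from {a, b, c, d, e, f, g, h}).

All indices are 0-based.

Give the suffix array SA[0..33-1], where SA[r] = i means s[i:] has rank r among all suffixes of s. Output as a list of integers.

[32, 30, 10, 4, 2, 28, 23, 20, 3, 1, 27, 31, 29, 22, 24, 8, 21, 25, 14, 26, 13, 12, 6, 15, 9, 0, 7, 16, 19, 11, 5, 18, 17]

rank | idx | suffix
   0 |  32 | a
   1 |  30 | ada
   2 |  10 | ahffefghhhbedbdefcbdada
   3 |   4 | ahfgdgahffefghhhbedbdefcbdada
   4 |   2 | bcahfgdgahffefghhhbedbdefcbdada
   5 |  28 | bdada
   6 |  23 | bdefcbdada
   7 |  20 | bedbdefcbdada
   8 |   3 | cahfgdgahffefghhhbedbdefcbdada
   9 |   1 | cbcahfgdgahffefghhhbedbdefcbdada
  10 |  27 | cbdada
  11 |  31 | da
  12 |  29 | dada
  13 |  22 | dbdefcbdada
  14 |  24 | defcbdada
  15 |   8 | dgahffefghhhbedbdefcbdada
  16 |  21 | edbdefcbdada
  17 |  25 | efcbdada
  18 |  14 | efghhhbedbdefcbdada
  19 |  26 | fcbdada
  20 |  13 | fefghhhbedbdefcbdada
  21 |  12 | ffefghhhbedbdefcbdada
  22 |   6 | fgdgahffefghhhbedbdefcbdada
  23 |  15 | fghhhbedbdefcbdada
  24 |   9 | gahffefghhhbedbdefcbdada
  25 |   0 | gcbcahfgdgahffefghhhbedbdefcbdada
  26 |   7 | gdgahffefghhhbedbdefcbdada
  27 |  16 | ghhhbedbdefcbdada
  28 |  19 | hbedbdefcbdada
  29 |  11 | hffefghhhbedbdefcbdada
  30 |   5 | hfgdgahffefghhhbedbdefcbdada
  31 |  18 | hhbedbdefcbdada
  32 |  17 | hhhbedbdefcbdada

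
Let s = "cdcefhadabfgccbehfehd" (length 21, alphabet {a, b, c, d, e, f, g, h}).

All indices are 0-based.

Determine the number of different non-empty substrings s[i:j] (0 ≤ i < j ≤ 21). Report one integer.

217

rank→(start, suffix):
  0 → (8, 'abfgccbehfehd')
  1 → (6, 'adabfgccbehfehd')
  2 → (14, 'behfehd')
  3 → (9, 'bfgccbehfehd')
  4 → (13, 'cbehfehd')
  5 → (12, 'ccbehfehd')
  6 → (0, 'cdcefhadabfgccbehfehd')
  7 → (2, 'cefhadabfgccbehfehd')
  8 → (20, 'd')
  9 → (7, 'dabfgccbehfehd')
  10 → (1, 'dcefhadabfgccbehfehd')
  11 → (3, 'efhadabfgccbehfehd')
  12 → (18, 'ehd')
  13 → (15, 'ehfehd')
  14 → (17, 'fehd')
  15 → (10, 'fgccbehfehd')
  16 → (4, 'fhadabfgccbehfehd')
  17 → (11, 'gccbehfehd')
  18 → (5, 'hadabfgccbehfehd')
  19 → (19, 'hd')
  20 → (16, 'hfehd')

SA = [8, 6, 14, 9, 13, 12, 0, 2, 20, 7, 1, 3, 18, 15, 17, 10, 4, 11, 5, 19, 16]
i: (SA[i-1],SA[i]) lcp shared
  1: (8,6) 1 'a'
  2: (6,14) 0 ''
  3: (14,9) 1 'b'
  4: (9,13) 0 ''
  5: (13,12) 1 'c'
  6: (12,0) 1 'c'
  7: (0,2) 1 'c'
  8: (2,20) 0 ''
  9: (20,7) 1 'd'
  10: (7,1) 1 'd'
  11: (1,3) 0 ''
  12: (3,18) 1 'e'
  13: (18,15) 2 'eh'
  14: (15,17) 0 ''
  15: (17,10) 1 'f'
  16: (10,4) 1 'f'
  17: (4,11) 0 ''
  18: (11,5) 0 ''
  19: (5,19) 1 'h'
  20: (19,16) 1 'h'

n(n+1)/2 = 21·22/2 = 231
Σ LCP = 0 + 1 + 0 + 1 + 0 + 1 + 1 + 1 + 0 + 1 + 1 + 0 + 1 + 2 + 0 + 1 + 1 + 0 + 0 + 1 + 1 = 14
distinct = 231 − 14 = 217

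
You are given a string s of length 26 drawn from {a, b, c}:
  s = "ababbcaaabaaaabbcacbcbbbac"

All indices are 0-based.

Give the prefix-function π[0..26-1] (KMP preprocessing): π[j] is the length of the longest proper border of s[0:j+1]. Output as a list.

[0, 0, 1, 2, 0, 0, 1, 1, 1, 2, 3, 1, 1, 1, 2, 0, 0, 1, 0, 0, 0, 0, 0, 0, 1, 0]

π[0] = 0
j=1 s[j]='b': π[1]=0 (border '')
j=2 s[j]='a': π[2]=1 (border 'a')
j=3 s[j]='b': π[3]=2 (border 'ab')
j=4 s[j]='b': k: 2→0; π[4]=0 (border '')
j=5 s[j]='c': π[5]=0 (border '')
j=6 s[j]='a': π[6]=1 (border 'a')
j=7 s[j]='a': k: 1→0; π[7]=1 (border 'a')
j=8 s[j]='a': k: 1→0; π[8]=1 (border 'a')
j=9 s[j]='b': π[9]=2 (border 'ab')
j=10 s[j]='a': π[10]=3 (border 'aba')
j=11 s[j]='a': k: 3→1→0; π[11]=1 (border 'a')
j=12 s[j]='a': k: 1→0; π[12]=1 (border 'a')
j=13 s[j]='a': k: 1→0; π[13]=1 (border 'a')
j=14 s[j]='b': π[14]=2 (border 'ab')
j=15 s[j]='b': k: 2→0; π[15]=0 (border '')
j=16 s[j]='c': π[16]=0 (border '')
j=17 s[j]='a': π[17]=1 (border 'a')
j=18 s[j]='c': k: 1→0; π[18]=0 (border '')
j=19 s[j]='b': π[19]=0 (border '')
j=20 s[j]='c': π[20]=0 (border '')
j=21 s[j]='b': π[21]=0 (border '')
j=22 s[j]='b': π[22]=0 (border '')
j=23 s[j]='b': π[23]=0 (border '')
j=24 s[j]='a': π[24]=1 (border 'a')
j=25 s[j]='c': k: 1→0; π[25]=0 (border '')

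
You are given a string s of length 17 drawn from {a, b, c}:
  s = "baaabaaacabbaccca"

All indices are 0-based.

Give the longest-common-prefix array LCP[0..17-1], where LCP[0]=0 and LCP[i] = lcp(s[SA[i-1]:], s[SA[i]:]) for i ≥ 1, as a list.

[0, 1, 3, 2, 2, 1, 2, 1, 2, 0, 4, 2, 1, 0, 2, 1, 2]

rank→(start, suffix):
  0 → (16, 'a')
  1 → (1, 'aaabaaacabbaccca')
  2 → (5, 'aaacabbaccca')
  3 → (2, 'aabaaacabbaccca')
  4 → (6, 'aacabbaccca')
  5 → (3, 'abaaacabbaccca')
  6 → (9, 'abbaccca')
  7 → (7, 'acabbaccca')
  8 → (12, 'accca')
  9 → (0, 'baaabaaacabbaccca')
  10 → (4, 'baaacabbaccca')
  11 → (11, 'baccca')
  12 → (10, 'bbaccca')
  13 → (15, 'ca')
  14 → (8, 'cabbaccca')
  15 → (14, 'cca')
  16 → (13, 'ccca')

SA = [16, 1, 5, 2, 6, 3, 9, 7, 12, 0, 4, 11, 10, 15, 8, 14, 13]
rank  pair      lcp
   1  s[16:],s[1:]  1  'a'
   2  s[1:],s[5:]  3  'aaa'
   3  s[5:],s[2:]  2  'aa'
   4  s[2:],s[6:]  2  'aa'
   5  s[6:],s[3:]  1  'a'
   6  s[3:],s[9:]  2  'ab'
   7  s[9:],s[7:]  1  'a'
   8  s[7:],s[12:]  2  'ac'
   9  s[12:],s[0:]  0  ''
  10  s[0:],s[4:]  4  'baaa'
  11  s[4:],s[11:]  2  'ba'
  12  s[11:],s[10:]  1  'b'
  13  s[10:],s[15:]  0  ''
  14  s[15:],s[8:]  2  'ca'
  15  s[8:],s[14:]  1  'c'
  16  s[14:],s[13:]  2  'cc'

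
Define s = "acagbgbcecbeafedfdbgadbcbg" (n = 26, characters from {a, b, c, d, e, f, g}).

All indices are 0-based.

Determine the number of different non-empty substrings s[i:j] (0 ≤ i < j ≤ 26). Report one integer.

326

rank | idx | suffix
   0 |   0 | acagbgbcecbeafedfdbgadbcbg
   1 |  20 | adbcbg
   2 |  12 | afedfdbgadbcbg
   3 |   2 | agbgbcecbeafedfdbgadbcbg
   4 |  22 | bcbg
   5 |   6 | bcecbeafedfdbgadbcbg
   6 |  10 | beafedfdbgadbcbg
   7 |  24 | bg
   8 |  18 | bgadbcbg
   9 |   4 | bgbcecbeafedfdbgadbcbg
  10 |   1 | cagbgbcecbeafedfdbgadbcbg
  11 |   9 | cbeafedfdbgadbcbg
  12 |  23 | cbg
  13 |   7 | cecbeafedfdbgadbcbg
  14 |  21 | dbcbg
  15 |  17 | dbgadbcbg
  16 |  15 | dfdbgadbcbg
  17 |  11 | eafedfdbgadbcbg
  18 |   8 | ecbeafedfdbgadbcbg
  19 |  14 | edfdbgadbcbg
  20 |  16 | fdbgadbcbg
  21 |  13 | fedfdbgadbcbg
  22 |  25 | g
  23 |  19 | gadbcbg
  24 |   5 | gbcecbeafedfdbgadbcbg
  25 |   3 | gbgbcecbeafedfdbgadbcbg

SA = [0, 20, 12, 2, 22, 6, 10, 24, 18, 4, 1, 9, 23, 7, 21, 17, 15, 11, 8, 14, 16, 13, 25, 19, 5, 3]
i: (SA[i-1],SA[i]) lcp shared
  1: (0,20) 1 'a'
  2: (20,12) 1 'a'
  3: (12,2) 1 'a'
  4: (2,22) 0 ''
  5: (22,6) 2 'bc'
  6: (6,10) 1 'b'
  7: (10,24) 1 'b'
  8: (24,18) 2 'bg'
  9: (18,4) 2 'bg'
  10: (4,1) 0 ''
  11: (1,9) 1 'c'
  12: (9,23) 2 'cb'
  13: (23,7) 1 'c'
  14: (7,21) 0 ''
  15: (21,17) 2 'db'
  16: (17,15) 1 'd'
  17: (15,11) 0 ''
  18: (11,8) 1 'e'
  19: (8,14) 1 'e'
  20: (14,16) 0 ''
  21: (16,13) 1 'f'
  22: (13,25) 0 ''
  23: (25,19) 1 'g'
  24: (19,5) 1 'g'
  25: (5,3) 2 'gb'

n(n+1)/2 = 26·27/2 = 351
Σ LCP = 0 + 1 + 1 + 1 + 0 + 2 + 1 + 1 + 2 + 2 + 0 + 1 + 2 + 1 + 0 + 2 + 1 + 0 + 1 + 1 + 0 + 1 + 0 + 1 + 1 + 2 = 25
distinct = 351 − 25 = 326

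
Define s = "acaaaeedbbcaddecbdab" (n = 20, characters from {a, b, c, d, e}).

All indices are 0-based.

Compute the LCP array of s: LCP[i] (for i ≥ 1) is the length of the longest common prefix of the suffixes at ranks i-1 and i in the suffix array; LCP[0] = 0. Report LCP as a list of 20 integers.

rank→(start, suffix):
  0 → (2, 'aaaeedbbcaddecbdab')
  1 → (3, 'aaeedbbcaddecbdab')
  2 → (18, 'ab')
  3 → (0, 'acaaaeedbbcaddecbdab')
  4 → (11, 'addecbdab')
  5 → (4, 'aeedbbcaddecbdab')
  6 → (19, 'b')
  7 → (8, 'bbcaddecbdab')
  8 → (9, 'bcaddecbdab')
  9 → (16, 'bdab')
  10 → (1, 'caaaeedbbcaddecbdab')
  11 → (10, 'caddecbdab')
  12 → (15, 'cbdab')
  13 → (17, 'dab')
  14 → (7, 'dbbcaddecbdab')
  15 → (12, 'ddecbdab')
  16 → (13, 'decbdab')
  17 → (14, 'ecbdab')
  18 → (6, 'edbbcaddecbdab')
  19 → (5, 'eedbbcaddecbdab')

SA = [2, 3, 18, 0, 11, 4, 19, 8, 9, 16, 1, 10, 15, 17, 7, 12, 13, 14, 6, 5]
i: (SA[i-1],SA[i]) lcp shared
  1: (2,3) 2 'aa'
  2: (3,18) 1 'a'
  3: (18,0) 1 'a'
  4: (0,11) 1 'a'
  5: (11,4) 1 'a'
  6: (4,19) 0 ''
  7: (19,8) 1 'b'
  8: (8,9) 1 'b'
  9: (9,16) 1 'b'
  10: (16,1) 0 ''
  11: (1,10) 2 'ca'
  12: (10,15) 1 'c'
  13: (15,17) 0 ''
  14: (17,7) 1 'd'
  15: (7,12) 1 'd'
  16: (12,13) 1 'd'
  17: (13,14) 0 ''
  18: (14,6) 1 'e'
  19: (6,5) 1 'e'

[0, 2, 1, 1, 1, 1, 0, 1, 1, 1, 0, 2, 1, 0, 1, 1, 1, 0, 1, 1]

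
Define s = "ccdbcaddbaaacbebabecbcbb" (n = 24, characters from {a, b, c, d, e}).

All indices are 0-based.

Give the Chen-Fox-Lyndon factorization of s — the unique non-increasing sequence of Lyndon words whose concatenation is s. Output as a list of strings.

["ccd", "bc", "addb", "aaacbebabecbcbb"]

emit factor 1: 'ccd' (i=0, period=3)
emit factor 2: 'bc' (i=3, period=2)
emit factor 3: 'addb' (i=5, period=4)
emit factor 4: 'aaacbebabecbcbb' (i=9, period=15)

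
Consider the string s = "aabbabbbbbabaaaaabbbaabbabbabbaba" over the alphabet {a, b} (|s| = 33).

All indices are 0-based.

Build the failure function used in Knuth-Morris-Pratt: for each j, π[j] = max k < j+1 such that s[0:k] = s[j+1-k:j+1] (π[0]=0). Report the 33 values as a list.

π[0] = 0
j=1 s[j]='a': π[1]=1 (border 'a')
j=2 s[j]='b': k: 1→0; π[2]=0 (border '')
j=3 s[j]='b': π[3]=0 (border '')
j=4 s[j]='a': π[4]=1 (border 'a')
j=5 s[j]='b': k: 1→0; π[5]=0 (border '')
j=6 s[j]='b': π[6]=0 (border '')
j=7 s[j]='b': π[7]=0 (border '')
j=8 s[j]='b': π[8]=0 (border '')
j=9 s[j]='b': π[9]=0 (border '')
j=10 s[j]='a': π[10]=1 (border 'a')
j=11 s[j]='b': k: 1→0; π[11]=0 (border '')
j=12 s[j]='a': π[12]=1 (border 'a')
j=13 s[j]='a': π[13]=2 (border 'aa')
j=14 s[j]='a': k: 2→1; π[14]=2 (border 'aa')
j=15 s[j]='a': k: 2→1; π[15]=2 (border 'aa')
j=16 s[j]='a': k: 2→1; π[16]=2 (border 'aa')
j=17 s[j]='b': π[17]=3 (border 'aab')
j=18 s[j]='b': π[18]=4 (border 'aabb')
j=19 s[j]='b': k: 4→0; π[19]=0 (border '')
j=20 s[j]='a': π[20]=1 (border 'a')
j=21 s[j]='a': π[21]=2 (border 'aa')
j=22 s[j]='b': π[22]=3 (border 'aab')
j=23 s[j]='b': π[23]=4 (border 'aabb')
j=24 s[j]='a': π[24]=5 (border 'aabba')
j=25 s[j]='b': π[25]=6 (border 'aabbab')
j=26 s[j]='b': π[26]=7 (border 'aabbabb')
j=27 s[j]='a': k: 7→0; π[27]=1 (border 'a')
j=28 s[j]='b': k: 1→0; π[28]=0 (border '')
j=29 s[j]='b': π[29]=0 (border '')
j=30 s[j]='a': π[30]=1 (border 'a')
j=31 s[j]='b': k: 1→0; π[31]=0 (border '')
j=32 s[j]='a': π[32]=1 (border 'a')

[0, 1, 0, 0, 1, 0, 0, 0, 0, 0, 1, 0, 1, 2, 2, 2, 2, 3, 4, 0, 1, 2, 3, 4, 5, 6, 7, 1, 0, 0, 1, 0, 1]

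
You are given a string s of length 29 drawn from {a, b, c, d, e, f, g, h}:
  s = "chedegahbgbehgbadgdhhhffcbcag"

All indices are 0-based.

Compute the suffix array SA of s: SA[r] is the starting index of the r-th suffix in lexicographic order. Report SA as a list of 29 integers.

[15, 27, 6, 14, 25, 10, 8, 26, 24, 0, 3, 16, 18, 2, 4, 11, 23, 22, 28, 5, 13, 9, 17, 7, 1, 21, 12, 20, 19]

rank | idx | suffix
   0 |  15 | adgdhhhffcbcag
   1 |  27 | ag
   2 |   6 | ahbgbehgbadgdhhhffcbcag
   3 |  14 | badgdhhhffcbcag
   4 |  25 | bcag
   5 |  10 | behgbadgdhhhffcbcag
   6 |   8 | bgbehgbadgdhhhffcbcag
   7 |  26 | cag
   8 |  24 | cbcag
   9 |   0 | chedegahbgbehgbadgdhhhffcbcag
  10 |   3 | degahbgbehgbadgdhhhffcbcag
  11 |  16 | dgdhhhffcbcag
  12 |  18 | dhhhffcbcag
  13 |   2 | edegahbgbehgbadgdhhhffcbcag
  14 |   4 | egahbgbehgbadgdhhhffcbcag
  15 |  11 | ehgbadgdhhhffcbcag
  16 |  23 | fcbcag
  17 |  22 | ffcbcag
  18 |  28 | g
  19 |   5 | gahbgbehgbadgdhhhffcbcag
  20 |  13 | gbadgdhhhffcbcag
  21 |   9 | gbehgbadgdhhhffcbcag
  22 |  17 | gdhhhffcbcag
  23 |   7 | hbgbehgbadgdhhhffcbcag
  24 |   1 | hedegahbgbehgbadgdhhhffcbcag
  25 |  21 | hffcbcag
  26 |  12 | hgbadgdhhhffcbcag
  27 |  20 | hhffcbcag
  28 |  19 | hhhffcbcag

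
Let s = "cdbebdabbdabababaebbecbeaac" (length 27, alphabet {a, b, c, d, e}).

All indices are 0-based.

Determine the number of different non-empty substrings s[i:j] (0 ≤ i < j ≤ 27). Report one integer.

sorted suffixes:
  #0 SA[0]=24  'aac'
  #1 SA[1]=10  'abababaebbecbeaac'
  #2 SA[2]=12  'ababaebbecbeaac'
  #3 SA[3]=14  'abaebbecbeaac'
  #4 SA[4]=6  'abbdabababaebbecbeaac'
  #5 SA[5]=25  'ac'
  #6 SA[6]=16  'aebbecbeaac'
  #7 SA[7]=11  'bababaebbecbeaac'
  #8 SA[8]=13  'babaebbecbeaac'
  #9 SA[9]=15  'baebbecbeaac'
  #10 SA[10]=7  'bbdabababaebbecbeaac'
  #11 SA[11]=18  'bbecbeaac'
  #12 SA[12]=8  'bdabababaebbecbeaac'
  #13 SA[13]=4  'bdabbdabababaebbecbeaac'
  #14 SA[14]=22  'beaac'
  #15 SA[15]=2  'bebdabbdabababaebbecbeaac'
  #16 SA[16]=19  'becbeaac'
  #17 SA[17]=26  'c'
  #18 SA[18]=21  'cbeaac'
  #19 SA[19]=0  'cdbebdabbdabababaebbecbeaac'
  #20 SA[20]=9  'dabababaebbecbeaac'
  #21 SA[21]=5  'dabbdabababaebbecbeaac'
  #22 SA[22]=1  'dbebdabbdabababaebbecbeaac'
  #23 SA[23]=23  'eaac'
  #24 SA[24]=17  'ebbecbeaac'
  #25 SA[25]=3  'ebdabbdabababaebbecbeaac'
  #26 SA[26]=20  'ecbeaac'

SA = [24, 10, 12, 14, 6, 25, 16, 11, 13, 15, 7, 18, 8, 4, 22, 2, 19, 26, 21, 0, 9, 5, 1, 23, 17, 3, 20]
rank  pair      lcp
   1  s[24:],s[10:]  1  'a'
   2  s[10:],s[12:]  5  'ababa'
   3  s[12:],s[14:]  3  'aba'
   4  s[14:],s[6:]  2  'ab'
   5  s[6:],s[25:]  1  'a'
   6  s[25:],s[16:]  1  'a'
   7  s[16:],s[11:]  0  ''
   8  s[11:],s[13:]  4  'baba'
   9  s[13:],s[15:]  2  'ba'
  10  s[15:],s[7:]  1  'b'
  11  s[7:],s[18:]  2  'bb'
  12  s[18:],s[8:]  1  'b'
  13  s[8:],s[4:]  4  'bdab'
  14  s[4:],s[22:]  1  'b'
  15  s[22:],s[2:]  2  'be'
  16  s[2:],s[19:]  2  'be'
  17  s[19:],s[26:]  0  ''
  18  s[26:],s[21:]  1  'c'
  19  s[21:],s[0:]  1  'c'
  20  s[0:],s[9:]  0  ''
  21  s[9:],s[5:]  3  'dab'
  22  s[5:],s[1:]  1  'd'
  23  s[1:],s[23:]  0  ''
  24  s[23:],s[17:]  1  'e'
  25  s[17:],s[3:]  2  'eb'
  26  s[3:],s[20:]  1  'e'

n(n+1)/2 = 27·28/2 = 378
Σ LCP = 0 + 1 + 5 + 3 + 2 + 1 + 1 + 0 + 4 + 2 + 1 + 2 + 1 + 4 + 1 + 2 + 2 + 0 + 1 + 1 + 0 + 3 + 1 + 0 + 1 + 2 + 1 = 42
distinct = 378 − 42 = 336

336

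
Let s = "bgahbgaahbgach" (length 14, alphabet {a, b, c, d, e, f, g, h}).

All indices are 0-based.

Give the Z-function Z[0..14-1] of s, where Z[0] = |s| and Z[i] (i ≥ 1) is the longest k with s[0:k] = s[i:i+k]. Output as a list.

[14, 0, 0, 0, 3, 0, 0, 0, 0, 3, 0, 0, 0, 0]

Z[0]=14
i=1: fresh scan; Z[1]=0
i=2: fresh scan; Z[2]=0
i=3: fresh scan; Z[3]=0
i=4: fresh scan; Z[4]=3 grow→box=[4,7)
i=5: min(r-i=2, Z[1]=0)=0; Z[5]=0
i=6: min(r-i=1, Z[2]=0)=0; Z[6]=0
i=7: fresh scan; Z[7]=0
i=8: fresh scan; Z[8]=0
i=9: fresh scan; Z[9]=3 grow→box=[9,12)
i=10: min(r-i=2, Z[1]=0)=0; Z[10]=0
i=11: min(r-i=1, Z[2]=0)=0; Z[11]=0
i=12: fresh scan; Z[12]=0
i=13: fresh scan; Z[13]=0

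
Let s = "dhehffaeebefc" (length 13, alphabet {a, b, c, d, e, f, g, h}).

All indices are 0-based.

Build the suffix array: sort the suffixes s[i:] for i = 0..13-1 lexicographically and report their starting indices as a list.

[6, 9, 12, 0, 8, 7, 10, 2, 5, 11, 4, 1, 3]

sorted suffixes:
  #0 SA[0]=6  'aeebefc'
  #1 SA[1]=9  'befc'
  #2 SA[2]=12  'c'
  #3 SA[3]=0  'dhehffaeebefc'
  #4 SA[4]=8  'ebefc'
  #5 SA[5]=7  'eebefc'
  #6 SA[6]=10  'efc'
  #7 SA[7]=2  'ehffaeebefc'
  #8 SA[8]=5  'faeebefc'
  #9 SA[9]=11  'fc'
  #10 SA[10]=4  'ffaeebefc'
  #11 SA[11]=1  'hehffaeebefc'
  #12 SA[12]=3  'hffaeebefc'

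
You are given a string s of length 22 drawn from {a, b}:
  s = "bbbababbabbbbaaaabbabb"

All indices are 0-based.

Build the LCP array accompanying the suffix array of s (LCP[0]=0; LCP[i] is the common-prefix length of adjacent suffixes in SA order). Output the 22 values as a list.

sorted suffixes:
  #0 SA[0]=13  'aaaabbabb'
  #1 SA[1]=14  'aaabbabb'
  #2 SA[2]=15  'aabbabb'
  #3 SA[3]=3  'ababbabbbbaaaabbabb'
  #4 SA[4]=19  'abb'
  #5 SA[5]=16  'abbabb'
  #6 SA[6]=5  'abbabbbbaaaabbabb'
  #7 SA[7]=8  'abbbbaaaabbabb'
  #8 SA[8]=21  'b'
  #9 SA[9]=12  'baaaabbabb'
  #10 SA[10]=2  'bababbabbbbaaaabbabb'
  #11 SA[11]=18  'babb'
  #12 SA[12]=4  'babbabbbbaaaabbabb'
  #13 SA[13]=7  'babbbbaaaabbabb'
  #14 SA[14]=20  'bb'
  #15 SA[15]=11  'bbaaaabbabb'
  #16 SA[16]=1  'bbababbabbbbaaaabbabb'
  #17 SA[17]=17  'bbabb'
  #18 SA[18]=6  'bbabbbbaaaabbabb'
  #19 SA[19]=10  'bbbaaaabbabb'
  #20 SA[20]=0  'bbbababbabbbbaaaabbabb'
  #21 SA[21]=9  'bbbbaaaabbabb'

SA = [13, 14, 15, 3, 19, 16, 5, 8, 21, 12, 2, 18, 4, 7, 20, 11, 1, 17, 6, 10, 0, 9]
rank  pair      lcp
   1  s[13:],s[14:]  3  'aaa'
   2  s[14:],s[15:]  2  'aa'
   3  s[15:],s[3:]  1  'a'
   4  s[3:],s[19:]  2  'ab'
   5  s[19:],s[16:]  3  'abb'
   6  s[16:],s[5:]  6  'abbabb'
   7  s[5:],s[8:]  3  'abb'
   8  s[8:],s[21:]  0  ''
   9  s[21:],s[12:]  1  'b'
  10  s[12:],s[2:]  2  'ba'
  11  s[2:],s[18:]  3  'bab'
  12  s[18:],s[4:]  4  'babb'
  13  s[4:],s[7:]  4  'babb'
  14  s[7:],s[20:]  1  'b'
  15  s[20:],s[11:]  2  'bb'
  16  s[11:],s[1:]  3  'bba'
  17  s[1:],s[17:]  4  'bbab'
  18  s[17:],s[6:]  5  'bbabb'
  19  s[6:],s[10:]  2  'bb'
  20  s[10:],s[0:]  4  'bbba'
  21  s[0:],s[9:]  3  'bbb'

[0, 3, 2, 1, 2, 3, 6, 3, 0, 1, 2, 3, 4, 4, 1, 2, 3, 4, 5, 2, 4, 3]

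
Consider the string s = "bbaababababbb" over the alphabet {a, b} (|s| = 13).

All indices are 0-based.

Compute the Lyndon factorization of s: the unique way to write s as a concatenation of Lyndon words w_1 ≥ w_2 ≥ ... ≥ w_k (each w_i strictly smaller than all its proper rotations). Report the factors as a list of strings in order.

["b", "b", "aababababbb"]

emit factor 1: 'b' (i=0, period=1)
emit factor 2: 'b' (i=1, period=1)
emit factor 3: 'aababababbb' (i=2, period=11)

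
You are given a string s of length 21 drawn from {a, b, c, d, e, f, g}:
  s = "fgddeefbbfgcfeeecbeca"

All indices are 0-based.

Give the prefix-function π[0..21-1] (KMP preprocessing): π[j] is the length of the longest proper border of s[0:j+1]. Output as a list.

π[0] = 0
j=1 s[j]='g': π[1]=0 (border '')
j=2 s[j]='d': π[2]=0 (border '')
j=3 s[j]='d': π[3]=0 (border '')
j=4 s[j]='e': π[4]=0 (border '')
j=5 s[j]='e': π[5]=0 (border '')
j=6 s[j]='f': π[6]=1 (border 'f')
j=7 s[j]='b': k: 1→0; π[7]=0 (border '')
j=8 s[j]='b': π[8]=0 (border '')
j=9 s[j]='f': π[9]=1 (border 'f')
j=10 s[j]='g': π[10]=2 (border 'fg')
j=11 s[j]='c': k: 2→0; π[11]=0 (border '')
j=12 s[j]='f': π[12]=1 (border 'f')
j=13 s[j]='e': k: 1→0; π[13]=0 (border '')
j=14 s[j]='e': π[14]=0 (border '')
j=15 s[j]='e': π[15]=0 (border '')
j=16 s[j]='c': π[16]=0 (border '')
j=17 s[j]='b': π[17]=0 (border '')
j=18 s[j]='e': π[18]=0 (border '')
j=19 s[j]='c': π[19]=0 (border '')
j=20 s[j]='a': π[20]=0 (border '')

[0, 0, 0, 0, 0, 0, 1, 0, 0, 1, 2, 0, 1, 0, 0, 0, 0, 0, 0, 0, 0]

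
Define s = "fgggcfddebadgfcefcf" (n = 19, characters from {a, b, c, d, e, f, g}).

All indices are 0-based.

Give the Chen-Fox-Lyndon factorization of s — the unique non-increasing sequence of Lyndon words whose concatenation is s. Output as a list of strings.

["fggg", "cfdde", "b", "adgfcefcf"]

emit factor 1: 'fggg' (i=0, period=4)
emit factor 2: 'cfdde' (i=4, period=5)
emit factor 3: 'b' (i=9, period=1)
emit factor 4: 'adgfcefcf' (i=10, period=9)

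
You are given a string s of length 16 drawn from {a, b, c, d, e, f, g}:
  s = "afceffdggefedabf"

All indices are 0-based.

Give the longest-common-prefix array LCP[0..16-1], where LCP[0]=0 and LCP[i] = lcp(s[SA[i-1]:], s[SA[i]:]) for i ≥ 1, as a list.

[0, 1, 0, 0, 0, 1, 0, 1, 2, 0, 1, 1, 1, 1, 0, 1]

sorted suffixes:
  #0 SA[0]=13  'abf'
  #1 SA[1]=0  'afceffdggefedabf'
  #2 SA[2]=14  'bf'
  #3 SA[3]=2  'ceffdggefedabf'
  #4 SA[4]=12  'dabf'
  #5 SA[5]=6  'dggefedabf'
  #6 SA[6]=11  'edabf'
  #7 SA[7]=9  'efedabf'
  #8 SA[8]=3  'effdggefedabf'
  #9 SA[9]=15  'f'
  #10 SA[10]=1  'fceffdggefedabf'
  #11 SA[11]=5  'fdggefedabf'
  #12 SA[12]=10  'fedabf'
  #13 SA[13]=4  'ffdggefedabf'
  #14 SA[14]=8  'gefedabf'
  #15 SA[15]=7  'ggefedabf'

SA = [13, 0, 14, 2, 12, 6, 11, 9, 3, 15, 1, 5, 10, 4, 8, 7]
rank  pair      lcp
   1  s[13:],s[0:]  1  'a'
   2  s[0:],s[14:]  0  ''
   3  s[14:],s[2:]  0  ''
   4  s[2:],s[12:]  0  ''
   5  s[12:],s[6:]  1  'd'
   6  s[6:],s[11:]  0  ''
   7  s[11:],s[9:]  1  'e'
   8  s[9:],s[3:]  2  'ef'
   9  s[3:],s[15:]  0  ''
  10  s[15:],s[1:]  1  'f'
  11  s[1:],s[5:]  1  'f'
  12  s[5:],s[10:]  1  'f'
  13  s[10:],s[4:]  1  'f'
  14  s[4:],s[8:]  0  ''
  15  s[8:],s[7:]  1  'g'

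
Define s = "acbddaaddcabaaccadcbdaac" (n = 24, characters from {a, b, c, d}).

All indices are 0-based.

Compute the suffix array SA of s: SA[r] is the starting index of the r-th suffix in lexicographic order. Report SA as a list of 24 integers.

rank→(start, suffix):
  0 → (21, 'aac')
  1 → (12, 'aaccadcbdaac')
  2 → (5, 'aaddcabaaccadcbdaac')
  3 → (10, 'abaaccadcbdaac')
  4 → (22, 'ac')
  5 → (0, 'acbddaaddcabaaccadcbdaac')
  6 → (13, 'accadcbdaac')
  7 → (16, 'adcbdaac')
  8 → (6, 'addcabaaccadcbdaac')
  9 → (11, 'baaccadcbdaac')
  10 → (19, 'bdaac')
  11 → (2, 'bddaaddcabaaccadcbdaac')
  12 → (23, 'c')
  13 → (9, 'cabaaccadcbdaac')
  14 → (15, 'cadcbdaac')
  15 → (18, 'cbdaac')
  16 → (1, 'cbddaaddcabaaccadcbdaac')
  17 → (14, 'ccadcbdaac')
  18 → (20, 'daac')
  19 → (4, 'daaddcabaaccadcbdaac')
  20 → (8, 'dcabaaccadcbdaac')
  21 → (17, 'dcbdaac')
  22 → (3, 'ddaaddcabaaccadcbdaac')
  23 → (7, 'ddcabaaccadcbdaac')

[21, 12, 5, 10, 22, 0, 13, 16, 6, 11, 19, 2, 23, 9, 15, 18, 1, 14, 20, 4, 8, 17, 3, 7]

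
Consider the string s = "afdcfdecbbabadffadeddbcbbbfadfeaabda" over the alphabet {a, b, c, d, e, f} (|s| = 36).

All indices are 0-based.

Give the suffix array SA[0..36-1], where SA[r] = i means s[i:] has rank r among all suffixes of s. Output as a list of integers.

[35, 31, 10, 32, 16, 27, 12, 0, 9, 11, 8, 23, 24, 21, 33, 25, 7, 22, 3, 34, 20, 2, 19, 5, 17, 28, 13, 30, 6, 18, 15, 26, 1, 4, 29, 14]

sorted suffixes:
  #0 SA[0]=35  'a'
  #1 SA[1]=31  'aabda'
  #2 SA[2]=10  'abadffadeddbcbbbfadfeaabda'
  #3 SA[3]=32  'abda'
  #4 SA[4]=16  'adeddbcbbbfadfeaabda'
  #5 SA[5]=27  'adfeaabda'
  #6 SA[6]=12  'adffadeddbcbbbfadfeaabda'
  #7 SA[7]=0  'afdcfdecbbabadffadeddbcbbbfadfeaabda'
  #8 SA[8]=9  'babadffadeddbcbbbfadfeaabda'
  #9 SA[9]=11  'badffadeddbcbbbfadfeaabda'
  #10 SA[10]=8  'bbabadffadeddbcbbbfadfeaabda'
  #11 SA[11]=23  'bbbfadfeaabda'
  #12 SA[12]=24  'bbfadfeaabda'
  #13 SA[13]=21  'bcbbbfadfeaabda'
  #14 SA[14]=33  'bda'
  #15 SA[15]=25  'bfadfeaabda'
  #16 SA[16]=7  'cbbabadffadeddbcbbbfadfeaabda'
  #17 SA[17]=22  'cbbbfadfeaabda'
  #18 SA[18]=3  'cfdecbbabadffadeddbcbbbfadfeaabda'
  #19 SA[19]=34  'da'
  #20 SA[20]=20  'dbcbbbfadfeaabda'
  #21 SA[21]=2  'dcfdecbbabadffadeddbcbbbfadfeaabda'
  #22 SA[22]=19  'ddbcbbbfadfeaabda'
  #23 SA[23]=5  'decbbabadffadeddbcbbbfadfeaabda'
  #24 SA[24]=17  'deddbcbbbfadfeaabda'
  #25 SA[25]=28  'dfeaabda'
  #26 SA[26]=13  'dffadeddbcbbbfadfeaabda'
  #27 SA[27]=30  'eaabda'
  #28 SA[28]=6  'ecbbabadffadeddbcbbbfadfeaabda'
  #29 SA[29]=18  'eddbcbbbfadfeaabda'
  #30 SA[30]=15  'fadeddbcbbbfadfeaabda'
  #31 SA[31]=26  'fadfeaabda'
  #32 SA[32]=1  'fdcfdecbbabadffadeddbcbbbfadfeaabda'
  #33 SA[33]=4  'fdecbbabadffadeddbcbbbfadfeaabda'
  #34 SA[34]=29  'feaabda'
  #35 SA[35]=14  'ffadeddbcbbbfadfeaabda'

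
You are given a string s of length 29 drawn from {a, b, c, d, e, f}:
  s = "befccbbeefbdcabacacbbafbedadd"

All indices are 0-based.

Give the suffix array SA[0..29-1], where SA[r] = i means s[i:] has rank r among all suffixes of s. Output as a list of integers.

sorted suffixes:
  #0 SA[0]=13  'abacacbbafbedadd'
  #1 SA[1]=15  'acacbbafbedadd'
  #2 SA[2]=17  'acbbafbedadd'
  #3 SA[3]=26  'add'
  #4 SA[4]=21  'afbedadd'
  #5 SA[5]=14  'bacacbbafbedadd'
  #6 SA[6]=20  'bafbedadd'
  #7 SA[7]=19  'bbafbedadd'
  #8 SA[8]=5  'bbeefbdcabacacbbafbedadd'
  #9 SA[9]=10  'bdcabacacbbafbedadd'
  #10 SA[10]=23  'bedadd'
  #11 SA[11]=6  'beefbdcabacacbbafbedadd'
  #12 SA[12]=0  'befccbbeefbdcabacacbbafbedadd'
  #13 SA[13]=12  'cabacacbbafbedadd'
  #14 SA[14]=16  'cacbbafbedadd'
  #15 SA[15]=18  'cbbafbedadd'
  #16 SA[16]=4  'cbbeefbdcabacacbbafbedadd'
  #17 SA[17]=3  'ccbbeefbdcabacacbbafbedadd'
  #18 SA[18]=28  'd'
  #19 SA[19]=25  'dadd'
  #20 SA[20]=11  'dcabacacbbafbedadd'
  #21 SA[21]=27  'dd'
  #22 SA[22]=24  'edadd'
  #23 SA[23]=7  'eefbdcabacacbbafbedadd'
  #24 SA[24]=8  'efbdcabacacbbafbedadd'
  #25 SA[25]=1  'efccbbeefbdcabacacbbafbedadd'
  #26 SA[26]=9  'fbdcabacacbbafbedadd'
  #27 SA[27]=22  'fbedadd'
  #28 SA[28]=2  'fccbbeefbdcabacacbbafbedadd'

[13, 15, 17, 26, 21, 14, 20, 19, 5, 10, 23, 6, 0, 12, 16, 18, 4, 3, 28, 25, 11, 27, 24, 7, 8, 1, 9, 22, 2]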